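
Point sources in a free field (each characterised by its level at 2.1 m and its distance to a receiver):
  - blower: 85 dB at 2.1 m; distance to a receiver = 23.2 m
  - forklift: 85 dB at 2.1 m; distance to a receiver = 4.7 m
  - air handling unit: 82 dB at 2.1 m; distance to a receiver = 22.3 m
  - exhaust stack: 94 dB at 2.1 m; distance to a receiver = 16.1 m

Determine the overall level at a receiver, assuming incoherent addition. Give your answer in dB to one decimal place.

80.4 dB

Apply inverse-square spreading to bring every level to the receiver, then sum 10^(L/10).
blower: 85 − 20·log₁₀(23.2/2.1) = 85 − 20.87 = 64.13 dB.
forklift: 85 − 20·log₁₀(4.7/2.1) = 85 − 7.00 = 78.00 dB.
air handling unit: 82 − 20·log₁₀(22.3/2.1) = 82 − 20.52 = 61.48 dB.
exhaust stack: 94 − 20·log₁₀(16.1/2.1) = 94 − 17.69 = 76.31 dB.
Σ 10^(L/10) = 1.099e+08 → L_total = 10·log₁₀(1.099e+08) = 80.41 dB.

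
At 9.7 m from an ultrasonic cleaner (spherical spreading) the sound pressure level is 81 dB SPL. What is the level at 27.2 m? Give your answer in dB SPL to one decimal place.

72.0 dB SPL

Point-source attenuation: ΔL = 20·log₁₀(r₂/r₁) = 20·log₁₀(27.2/9.7) = 8.956 dB.
L₂ = 81 − 20·log₁₀(27.2/9.7) = 81 − 8.956 = 72.04 dB SPL.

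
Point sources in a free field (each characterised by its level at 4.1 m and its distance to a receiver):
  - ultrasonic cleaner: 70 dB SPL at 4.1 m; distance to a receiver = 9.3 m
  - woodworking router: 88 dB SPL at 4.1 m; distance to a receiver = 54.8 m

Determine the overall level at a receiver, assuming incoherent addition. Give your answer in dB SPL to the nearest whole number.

67 dB SPL

First find each source's level at the receiver (point-source: −20·log₁₀(r/r_ref)), then combine on an intensity basis.
ultrasonic cleaner: 70 − 20·log₁₀(9.3/4.1) = 70 − 7.11 = 62.89 dB SPL.
woodworking router: 88 − 20·log₁₀(54.8/4.1) = 88 − 22.52 = 65.48 dB SPL.
Σ 10^(L/10) = 5.475e+06 → L_total = 10·log₁₀(5.475e+06) = 67.38 dB SPL.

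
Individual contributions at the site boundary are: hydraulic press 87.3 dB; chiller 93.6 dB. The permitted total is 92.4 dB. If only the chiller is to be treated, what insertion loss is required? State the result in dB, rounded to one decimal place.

2.8 dB

Everything except the chiller sums to 10^(87.3/10) = 5.370e+08 in linear terms, 87.30 dB.
The limit corresponds to 10^(92.4/10) = 1.738e+09; subtracting the fixed part leaves 1.201e+09 for the chiller, i.e. 90.79 dB.
So the chiller must be reduced from 93.6 to 90.79 dB: IL = 2.81 dB.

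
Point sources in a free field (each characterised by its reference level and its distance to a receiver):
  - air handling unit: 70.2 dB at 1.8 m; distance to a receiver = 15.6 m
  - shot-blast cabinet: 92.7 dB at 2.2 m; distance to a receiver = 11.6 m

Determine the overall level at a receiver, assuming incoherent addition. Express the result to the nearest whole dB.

78 dB

First find each source's level at the receiver (point-source: −20·log₁₀(r/r_ref)), then combine on an intensity basis.
air handling unit: 70.2 − 20·log₁₀(15.6/1.8) = 70.2 − 18.76 = 51.44 dB.
shot-blast cabinet: 92.7 − 20·log₁₀(11.6/2.2) = 92.7 − 14.44 = 78.26 dB.
Σ 10^(L/10) = 6.712e+07 → L_total = 10·log₁₀(6.712e+07) = 78.27 dB.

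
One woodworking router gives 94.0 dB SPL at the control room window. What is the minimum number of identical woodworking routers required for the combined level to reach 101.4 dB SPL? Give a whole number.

The shortfall is 101.4 − 94.0 = 7.4 dB, and N units add 10·log₁₀ N, so need 10·log₁₀ N ≥ 7.4.
N ≥ 10^(7.4/10) = 5.495, so N = 6.

6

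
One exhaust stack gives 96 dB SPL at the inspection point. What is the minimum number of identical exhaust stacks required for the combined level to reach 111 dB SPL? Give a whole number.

N identical sources give L₁ + 10·log₁₀ N, so require 10·log₁₀ N ≥ 111 − 96 = 15.0 dB.
N ≥ 10^(15.0/10) = 31.623, so N = 32.

32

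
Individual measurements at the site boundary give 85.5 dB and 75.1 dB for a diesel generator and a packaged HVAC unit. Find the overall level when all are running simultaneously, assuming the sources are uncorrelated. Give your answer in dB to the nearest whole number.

For uncorrelated sources the intensities add, so convert each level to linear form, sum, and take 10·log₁₀ of the total.
Σ 10^(L/10) = 10^(85.5/10) + 10^(75.1/10) = 3.872e+08.
L_total = 10·log₁₀(3.872e+08) = 85.88 dB.

86 dB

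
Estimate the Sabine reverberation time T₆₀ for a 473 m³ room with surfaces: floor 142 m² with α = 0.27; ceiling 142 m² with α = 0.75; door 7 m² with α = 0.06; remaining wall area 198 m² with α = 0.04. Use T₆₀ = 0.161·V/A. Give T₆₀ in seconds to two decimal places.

0.50 s

A = Σ Sᵢαᵢ = 142·0.27 + 142·0.75 + 7·0.06 + 198·0.04 = 153.18 m².
T₆₀ = 0.161 × 473 / 153.18 = 0.497 s.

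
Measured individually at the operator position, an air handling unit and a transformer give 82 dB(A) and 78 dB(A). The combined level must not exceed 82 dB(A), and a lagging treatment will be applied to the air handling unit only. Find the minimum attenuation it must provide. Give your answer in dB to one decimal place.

2.2 dB

The untreated sources together contribute 10^(78/10) = 6.310e+07, i.e. 78.00 dB(A).
To meet 82 dB(A) overall, the treated air handling unit may contribute at most 10^(82/10) − 6.310e+07 = 9.539e+07, i.e. 79.80 dB(A).
So the air handling unit must be reduced from 82 to 79.80 dB(A): IL = 2.20 dB.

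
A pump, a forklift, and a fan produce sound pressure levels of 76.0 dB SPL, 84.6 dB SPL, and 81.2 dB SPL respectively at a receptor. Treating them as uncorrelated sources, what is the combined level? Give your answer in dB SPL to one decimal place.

For uncorrelated sources the intensities add, so convert each level to linear form, sum, and take 10·log₁₀ of the total.
Σ 10^(L/10) = 10^(76.0/10) + 10^(84.6/10) + 10^(81.2/10) = 4.600e+08.
L_total = 10·log₁₀(4.600e+08) = 86.63 dB SPL.

86.6 dB SPL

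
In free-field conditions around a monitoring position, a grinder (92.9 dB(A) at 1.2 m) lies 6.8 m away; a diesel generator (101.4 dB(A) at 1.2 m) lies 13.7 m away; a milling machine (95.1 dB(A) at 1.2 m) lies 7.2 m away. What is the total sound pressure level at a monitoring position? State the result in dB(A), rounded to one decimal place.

84.1 dB(A)

Apply inverse-square spreading to bring every level to the receiver, then sum 10^(L/10).
grinder: 92.9 − 20·log₁₀(6.8/1.2) = 92.9 − 15.07 = 77.83 dB(A).
diesel generator: 101.4 − 20·log₁₀(13.7/1.2) = 101.4 − 21.15 = 80.25 dB(A).
milling machine: 95.1 − 20·log₁₀(7.2/1.2) = 95.1 − 15.56 = 79.54 dB(A).
Σ 10^(L/10) = 2.565e+08 → L_total = 10·log₁₀(2.565e+08) = 84.09 dB(A).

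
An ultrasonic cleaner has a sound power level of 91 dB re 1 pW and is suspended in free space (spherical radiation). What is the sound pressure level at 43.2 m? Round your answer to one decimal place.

L_p = L_w − 10·log₁₀(4π·r²) with r = 43.2 m.
4π·r² = 2.345e+04 m², 10·log₁₀ of that is 43.702 dB.
L_p = 91 − 43.702 = 47.30 dB.

47.3 dB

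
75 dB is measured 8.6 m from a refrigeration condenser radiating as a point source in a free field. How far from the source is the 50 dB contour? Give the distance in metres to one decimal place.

The 25.0 dB drop corresponds to a distance ratio of 10^(25.0/20) for a point source.
r₂ = 8.6·10^((75−50)/20) = 8.6·10^(25.0/20) = 152.93 m.

152.9 m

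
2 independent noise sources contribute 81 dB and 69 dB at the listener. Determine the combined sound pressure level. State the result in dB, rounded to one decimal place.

81.3 dB

For uncorrelated sources the intensities add, so convert each level to linear form, sum, and take 10·log₁₀ of the total.
Σ 10^(L/10) = 10^(81/10) + 10^(69/10) = 1.338e+08.
L_total = 10·log₁₀(1.338e+08) = 81.27 dB.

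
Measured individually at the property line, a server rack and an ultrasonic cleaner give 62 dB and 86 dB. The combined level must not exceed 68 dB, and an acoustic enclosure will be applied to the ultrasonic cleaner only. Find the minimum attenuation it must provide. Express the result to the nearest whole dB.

19 dB

Fixed contribution from the other source: Σ 10^(L/10) = 10^(62/10) = 1.585e+06 (62.00 dB).
To meet 68 dB overall, the treated ultrasonic cleaner may contribute at most 10^(68/10) − 1.585e+06 = 4.725e+06, i.e. 66.74 dB.
So the ultrasonic cleaner must be reduced from 86 to 66.74 dB: IL = 19.26 dB.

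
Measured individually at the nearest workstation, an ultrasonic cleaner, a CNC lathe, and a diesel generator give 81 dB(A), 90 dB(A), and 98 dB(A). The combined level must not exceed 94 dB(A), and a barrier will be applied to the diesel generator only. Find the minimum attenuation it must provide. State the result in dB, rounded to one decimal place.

Fixed contribution from the other sources: Σ 10^(L/10) = 10^(81/10) + 10^(90/10) = 1.126e+09 (90.51 dB(A)).
To meet 94 dB(A) overall, the treated diesel generator may contribute at most 10^(94/10) − 1.126e+09 = 1.386e+09, i.e. 91.42 dB(A).
Required insertion loss = 98 − 91.42 = 6.58 dB.

6.6 dB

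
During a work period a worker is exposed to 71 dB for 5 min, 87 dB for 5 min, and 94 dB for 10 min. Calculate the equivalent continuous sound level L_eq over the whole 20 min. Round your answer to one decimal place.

The energy average is taken in the linear domain: L_eq = 10·log₁₀[(Σ tᵢ·10^(Lᵢ/10))/T], T = 20 min.
Σ tᵢ·10^(Lᵢ/10) = 5·10^(71/10) + 5·10^(87/10) + 10·10^(94/10) = 2.769e+10.
L_eq = 10·log₁₀(2.769e+10/20) = 91.41 dB.

91.4 dB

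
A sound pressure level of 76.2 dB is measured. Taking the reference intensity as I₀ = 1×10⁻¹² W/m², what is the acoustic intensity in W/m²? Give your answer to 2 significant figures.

4.2e-05 W/m²

I/I₀ = 10^(76.2/10) = 4.169e+07, so I = 4.169e+07 × 10⁻¹² W/m².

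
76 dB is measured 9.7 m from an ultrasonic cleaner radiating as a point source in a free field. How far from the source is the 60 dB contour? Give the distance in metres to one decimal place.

For a point source L₁ − L₂ = 20·log₁₀(r₂/r₁), so r₂ = r₁·10^((L₁−L₂)/20).
r₂ = 9.7·10^((76−60)/20) = 9.7·10^(16.0/20) = 61.20 m.

61.2 m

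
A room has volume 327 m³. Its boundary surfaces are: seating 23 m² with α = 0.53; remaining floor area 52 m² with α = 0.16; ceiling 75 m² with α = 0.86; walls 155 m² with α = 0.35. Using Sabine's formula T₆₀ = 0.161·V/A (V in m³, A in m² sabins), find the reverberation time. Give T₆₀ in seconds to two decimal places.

0.38 s

Summing Sᵢαᵢ: 23·0.53 + 52·0.16 + 75·0.86 + 155·0.35 = 139.26 m².
T₆₀ = 0.161·V/A = 0.161·327/139.26 = 0.378 s.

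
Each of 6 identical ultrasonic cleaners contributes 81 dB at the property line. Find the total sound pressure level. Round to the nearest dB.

89 dB

With 6 equal, uncorrelated contributions the intensity is 6× that of one unit, giving a rise of 10·log₁₀ 6.
L_total = 81 + 10·log₁₀(6) = 81 + 7.782 = 88.78 dB.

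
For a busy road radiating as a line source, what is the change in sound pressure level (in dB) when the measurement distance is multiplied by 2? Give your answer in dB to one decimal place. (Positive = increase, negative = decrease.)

With cylindrical spreading the level changes by −10·log₁₀(r₂/r₁).
ΔL = −10·log₁₀(2) = -3.01 dB.

-3.0 dB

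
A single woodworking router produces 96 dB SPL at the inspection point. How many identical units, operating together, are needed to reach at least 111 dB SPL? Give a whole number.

32

N identical sources give L₁ + 10·log₁₀ N, so require 10·log₁₀ N ≥ 111 − 96 = 15.0 dB.
N ≥ 10^(15.0/10) = 31.623, so N = 32.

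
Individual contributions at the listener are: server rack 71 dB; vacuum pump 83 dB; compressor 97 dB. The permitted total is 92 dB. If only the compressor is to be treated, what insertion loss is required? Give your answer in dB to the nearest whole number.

6 dB

Fixed contribution from the other sources: Σ 10^(L/10) = 10^(71/10) + 10^(83/10) = 2.121e+08 (83.27 dB).
To meet 92 dB overall, the treated compressor may contribute at most 10^(92/10) − 2.121e+08 = 1.373e+09, i.e. 91.38 dB.
So the compressor must be reduced from 97 to 91.38 dB: IL = 5.62 dB.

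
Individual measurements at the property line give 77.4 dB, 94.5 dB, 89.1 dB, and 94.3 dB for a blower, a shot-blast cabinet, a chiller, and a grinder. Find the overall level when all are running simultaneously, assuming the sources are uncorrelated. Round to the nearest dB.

For uncorrelated sources the intensities add, so convert each level to linear form, sum, and take 10·log₁₀ of the total.
Σ 10^(L/10) = 10^(77.4/10) + 10^(94.5/10) + 10^(89.1/10) + 10^(94.3/10) = 6.378e+09.
L_total = 10·log₁₀(6.378e+09) = 98.05 dB.

98 dB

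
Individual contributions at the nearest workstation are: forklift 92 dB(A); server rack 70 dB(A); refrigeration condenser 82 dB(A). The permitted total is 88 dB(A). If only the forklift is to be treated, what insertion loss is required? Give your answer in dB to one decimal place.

5.3 dB

The untreated sources together contribute 10^(70/10) + 10^(82/10) = 1.685e+08, i.e. 82.27 dB(A).
The limit corresponds to 10^(88/10) = 6.310e+08; subtracting the fixed part leaves 4.625e+08 for the forklift, i.e. 86.65 dB(A).
Required insertion loss = 92 − 86.65 = 5.35 dB.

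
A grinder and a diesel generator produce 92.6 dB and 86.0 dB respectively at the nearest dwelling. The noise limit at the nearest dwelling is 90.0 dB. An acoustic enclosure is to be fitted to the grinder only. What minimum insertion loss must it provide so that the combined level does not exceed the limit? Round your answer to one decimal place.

4.8 dB

Everything except the grinder sums to 10^(86.0/10) = 3.981e+08 in linear terms, 86.00 dB.
The limit corresponds to 10^(90.0/10) = 1.000e+09; subtracting the fixed part leaves 6.019e+08 for the grinder, i.e. 87.80 dB.
So the grinder must be reduced from 92.6 to 87.80 dB: IL = 4.80 dB.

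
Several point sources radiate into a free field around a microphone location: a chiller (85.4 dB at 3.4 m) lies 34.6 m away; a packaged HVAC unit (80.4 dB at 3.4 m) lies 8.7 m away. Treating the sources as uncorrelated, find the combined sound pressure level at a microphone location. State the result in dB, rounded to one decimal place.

Propagate each source to the receiver with L = L_ref − 20·log₁₀(r/r_ref), then add intensities.
chiller: 85.4 − 20·log₁₀(34.6/3.4) = 85.4 − 20.15 = 65.25 dB.
packaged HVAC unit: 80.4 − 20·log₁₀(8.7/3.4) = 80.4 − 8.16 = 72.24 dB.
Σ 10^(L/10) = 2.009e+07 → L_total = 10·log₁₀(2.009e+07) = 73.03 dB.

73.0 dB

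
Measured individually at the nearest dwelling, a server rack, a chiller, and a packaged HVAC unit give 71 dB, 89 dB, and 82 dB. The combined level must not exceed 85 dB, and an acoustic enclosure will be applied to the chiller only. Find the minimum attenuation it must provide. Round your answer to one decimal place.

The untreated sources together contribute 10^(71/10) + 10^(82/10) = 1.711e+08, i.e. 82.33 dB.
The limit corresponds to 10^(85/10) = 3.162e+08; subtracting the fixed part leaves 1.451e+08 for the chiller, i.e. 81.62 dB.
So the chiller must be reduced from 89 to 81.62 dB: IL = 7.38 dB.

7.4 dB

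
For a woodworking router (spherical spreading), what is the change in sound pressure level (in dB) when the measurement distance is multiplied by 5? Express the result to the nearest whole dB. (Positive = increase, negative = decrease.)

-14 dB

A point source loses 6 dB per doubling of distance; generally ΔL = −20·log₁₀(r₂/r₁).
ΔL = −20·log₁₀(5) = -13.98 dB.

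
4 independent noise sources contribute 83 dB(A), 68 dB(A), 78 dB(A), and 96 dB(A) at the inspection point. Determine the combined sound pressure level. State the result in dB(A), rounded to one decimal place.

Incoherent sources combine by intensity addition: L_total = 10·log₁₀(Σ 10^(L_i/10)).
Σ 10^(L/10) = 10^(83/10) + 10^(68/10) + 10^(78/10) + 10^(96/10) = 4.250e+09.
L_total = 10·log₁₀(4.250e+09) = 96.28 dB(A).

96.3 dB(A)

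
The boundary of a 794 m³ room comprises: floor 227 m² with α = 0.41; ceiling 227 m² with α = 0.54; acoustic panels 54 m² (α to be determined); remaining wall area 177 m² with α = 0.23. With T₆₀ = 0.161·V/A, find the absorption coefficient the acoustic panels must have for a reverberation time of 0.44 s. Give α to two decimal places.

0.63

A = 0.161·V/T₆₀ = 0.161·794/0.44 = 290.53 m² sabins.
Absorption from the other surfaces = 227·0.41 + 227·0.54 + 177·0.23 = 256.36 m², so the acoustic panels must supply 34.17 m² over 54 m².
α = 34.17/54 = 0.633.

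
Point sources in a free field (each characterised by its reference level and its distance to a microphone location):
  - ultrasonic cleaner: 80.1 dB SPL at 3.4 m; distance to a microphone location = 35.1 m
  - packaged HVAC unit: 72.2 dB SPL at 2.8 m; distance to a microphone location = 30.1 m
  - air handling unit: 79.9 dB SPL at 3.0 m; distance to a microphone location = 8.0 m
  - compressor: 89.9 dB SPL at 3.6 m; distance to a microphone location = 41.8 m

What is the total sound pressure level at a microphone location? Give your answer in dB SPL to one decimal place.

73.4 dB SPL

Apply inverse-square spreading to bring every level to the receiver, then sum 10^(L/10).
ultrasonic cleaner: 80.1 − 20·log₁₀(35.1/3.4) = 80.1 − 20.28 = 59.82 dB SPL.
packaged HVAC unit: 72.2 − 20·log₁₀(30.1/2.8) = 72.2 − 20.63 = 51.57 dB SPL.
air handling unit: 79.9 − 20·log₁₀(8.0/3.0) = 79.9 − 8.52 = 71.38 dB SPL.
compressor: 89.9 − 20·log₁₀(41.8/3.6) = 89.9 − 21.30 = 68.60 dB SPL.
Σ 10^(L/10) = 2.209e+07 → L_total = 10·log₁₀(2.209e+07) = 73.44 dB SPL.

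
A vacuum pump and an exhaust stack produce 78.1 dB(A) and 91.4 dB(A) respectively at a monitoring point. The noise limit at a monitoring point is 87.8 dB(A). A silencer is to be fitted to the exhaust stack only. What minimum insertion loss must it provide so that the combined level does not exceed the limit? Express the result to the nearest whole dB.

4 dB

The untreated sources together contribute 10^(78.1/10) = 6.457e+07, i.e. 78.10 dB(A).
To meet 87.8 dB(A) overall, the treated exhaust stack may contribute at most 10^(87.8/10) − 6.457e+07 = 5.380e+08, i.e. 87.31 dB(A).
So the exhaust stack must be reduced from 91.4 to 87.31 dB(A): IL = 4.09 dB.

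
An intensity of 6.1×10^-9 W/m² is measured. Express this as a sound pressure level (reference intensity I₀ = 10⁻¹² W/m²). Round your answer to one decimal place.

I/I₀ = 6.1×10^-9/10⁻¹² = 6.1×10^3, and L = 10·log₁₀(I/I₀).
L = 10·(0.7853 + 3) = 37.85 dB.

37.9 dB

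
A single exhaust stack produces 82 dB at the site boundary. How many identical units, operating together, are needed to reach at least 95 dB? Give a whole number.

20

The shortfall is 95 − 82 = 13.0 dB, and N units add 10·log₁₀ N, so need 10·log₁₀ N ≥ 13.0.
N ≥ 10^(13.0/10) = 19.953, so N = 20.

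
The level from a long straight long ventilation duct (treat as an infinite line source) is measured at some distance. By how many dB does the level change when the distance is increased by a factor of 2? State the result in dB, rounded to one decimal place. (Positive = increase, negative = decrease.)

Line-source spreading: ΔL = −10·log₁₀(r₂/r₁).
ΔL = −10·log₁₀(2) = -3.01 dB.

-3.0 dB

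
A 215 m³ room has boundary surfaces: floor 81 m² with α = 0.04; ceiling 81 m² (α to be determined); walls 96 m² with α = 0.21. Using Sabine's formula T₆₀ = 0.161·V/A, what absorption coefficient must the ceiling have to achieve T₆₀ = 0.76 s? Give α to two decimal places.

0.27

Required total absorption A = 0.161·215/0.76 = 45.55 m².
Absorption from the other surfaces = 81·0.04 + 96·0.21 = 23.40 m², so the ceiling must supply 22.15 m² over 81 m².
α = 22.15/81 = 0.273.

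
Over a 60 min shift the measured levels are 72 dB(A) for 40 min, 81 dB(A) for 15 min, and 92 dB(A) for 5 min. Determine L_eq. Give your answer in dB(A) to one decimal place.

82.4 dB(A)

The energy average is taken in the linear domain: L_eq = 10·log₁₀[(Σ tᵢ·10^(Lᵢ/10))/T], T = 60 min.
Σ tᵢ·10^(Lᵢ/10) = 40·10^(72/10) + 15·10^(81/10) + 5·10^(92/10) = 1.045e+10.
L_eq = 10·log₁₀(1.045e+10/60) = 82.41 dB(A).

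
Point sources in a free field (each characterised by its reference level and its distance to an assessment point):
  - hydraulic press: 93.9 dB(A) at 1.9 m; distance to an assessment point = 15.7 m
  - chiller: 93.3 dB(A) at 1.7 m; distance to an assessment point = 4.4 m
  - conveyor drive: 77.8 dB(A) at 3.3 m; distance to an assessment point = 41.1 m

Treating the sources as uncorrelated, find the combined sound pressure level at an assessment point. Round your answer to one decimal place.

Propagate each source to the receiver with L = L_ref − 20·log₁₀(r/r_ref), then add intensities.
hydraulic press: 93.9 − 20·log₁₀(15.7/1.9) = 93.9 − 18.34 = 75.56 dB(A).
chiller: 93.3 − 20·log₁₀(4.4/1.7) = 93.3 − 8.26 = 85.04 dB(A).
conveyor drive: 77.8 − 20·log₁₀(41.1/3.3) = 77.8 − 21.91 = 55.89 dB(A).
Σ 10^(L/10) = 3.555e+08 → L_total = 10·log₁₀(3.555e+08) = 85.51 dB(A).

85.5 dB(A)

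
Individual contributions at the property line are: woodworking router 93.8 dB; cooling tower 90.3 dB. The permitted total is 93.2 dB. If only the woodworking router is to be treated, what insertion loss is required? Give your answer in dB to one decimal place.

Fixed contribution from the other source: Σ 10^(L/10) = 10^(90.3/10) = 1.072e+09 (90.30 dB).
The limit corresponds to 10^(93.2/10) = 2.089e+09; subtracting the fixed part leaves 1.018e+09 for the woodworking router, i.e. 90.08 dB.
So the woodworking router must be reduced from 93.8 to 90.08 dB: IL = 3.72 dB.

3.7 dB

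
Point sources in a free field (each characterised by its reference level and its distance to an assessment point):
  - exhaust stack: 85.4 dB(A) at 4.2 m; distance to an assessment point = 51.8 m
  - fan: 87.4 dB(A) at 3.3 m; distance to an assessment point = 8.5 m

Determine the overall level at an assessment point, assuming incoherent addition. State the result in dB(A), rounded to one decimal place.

Apply inverse-square spreading to bring every level to the receiver, then sum 10^(L/10).
exhaust stack: 85.4 − 20·log₁₀(51.8/4.2) = 85.4 − 21.82 = 63.58 dB(A).
fan: 87.4 − 20·log₁₀(8.5/3.3) = 87.4 − 8.22 = 79.18 dB(A).
Σ 10^(L/10) = 8.511e+07 → L_total = 10·log₁₀(8.511e+07) = 79.30 dB(A).

79.3 dB(A)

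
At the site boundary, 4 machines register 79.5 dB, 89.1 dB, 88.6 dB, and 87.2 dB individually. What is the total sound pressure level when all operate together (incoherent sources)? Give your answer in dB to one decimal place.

93.3 dB

For uncorrelated sources the intensities add, so convert each level to linear form, sum, and take 10·log₁₀ of the total.
Σ 10^(L/10) = 10^(79.5/10) + 10^(89.1/10) + 10^(88.6/10) + 10^(87.2/10) = 2.151e+09.
L_total = 10·log₁₀(2.151e+09) = 93.33 dB.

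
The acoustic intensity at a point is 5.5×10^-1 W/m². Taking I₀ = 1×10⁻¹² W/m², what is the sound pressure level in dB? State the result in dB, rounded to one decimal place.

117.4 dB

Dividing by I₀ shifts the exponent by 12: I/I₀ = 5.5×10^11.
L = 10·(0.7404 + 11) = 117.40 dB.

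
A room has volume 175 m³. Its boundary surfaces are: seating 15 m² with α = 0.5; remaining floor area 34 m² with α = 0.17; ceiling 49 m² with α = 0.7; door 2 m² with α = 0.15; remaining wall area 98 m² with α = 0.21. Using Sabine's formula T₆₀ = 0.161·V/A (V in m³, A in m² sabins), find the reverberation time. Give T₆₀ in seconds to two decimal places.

0.41 s

Summing Sᵢαᵢ: 15·0.5 + 34·0.17 + 49·0.7 + 2·0.15 + 98·0.21 = 68.46 m².
T₆₀ = 0.161 × 175 / 68.46 = 0.412 s.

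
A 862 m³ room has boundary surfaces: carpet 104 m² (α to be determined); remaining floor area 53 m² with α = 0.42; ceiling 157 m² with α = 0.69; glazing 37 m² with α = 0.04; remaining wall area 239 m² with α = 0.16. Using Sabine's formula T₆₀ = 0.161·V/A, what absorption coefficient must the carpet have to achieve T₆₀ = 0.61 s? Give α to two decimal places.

0.55

Required total absorption A = 0.161·862/0.61 = 227.51 m².
Absorption from the other surfaces = 53·0.42 + 157·0.69 + 37·0.04 + 239·0.16 = 170.31 m², so the carpet must supply 57.20 m² over 104 m².
α = 57.20/104 = 0.550.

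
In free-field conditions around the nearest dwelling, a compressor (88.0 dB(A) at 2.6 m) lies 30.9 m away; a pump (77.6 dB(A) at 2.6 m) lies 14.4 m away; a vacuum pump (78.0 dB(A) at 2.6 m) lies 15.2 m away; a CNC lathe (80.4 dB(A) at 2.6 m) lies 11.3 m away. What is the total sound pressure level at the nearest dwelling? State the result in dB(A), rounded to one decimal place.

Propagate each source to the receiver with L = L_ref − 20·log₁₀(r/r_ref), then add intensities.
compressor: 88.0 − 20·log₁₀(30.9/2.6) = 88.0 − 21.50 = 66.50 dB(A).
pump: 77.6 − 20·log₁₀(14.4/2.6) = 77.6 − 14.87 = 62.73 dB(A).
vacuum pump: 78.0 − 20·log₁₀(15.2/2.6) = 78.0 − 15.34 = 62.66 dB(A).
CNC lathe: 80.4 − 20·log₁₀(11.3/2.6) = 80.4 − 12.76 = 67.64 dB(A).
Σ 10^(L/10) = 1.399e+07 → L_total = 10·log₁₀(1.399e+07) = 71.46 dB(A).

71.5 dB(A)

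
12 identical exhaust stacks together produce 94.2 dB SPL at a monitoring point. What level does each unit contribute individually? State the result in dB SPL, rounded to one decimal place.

83.4 dB SPL

For N identical incoherent sources L_total = L₁ + 10·log₁₀ N, so L₁ = 94.2 − 10·log₁₀(12) = 94.2 − 10.792.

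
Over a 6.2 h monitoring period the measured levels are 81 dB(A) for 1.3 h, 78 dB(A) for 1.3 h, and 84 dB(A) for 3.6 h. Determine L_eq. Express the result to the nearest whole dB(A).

L_eq = 10·log₁₀[(1/T)·Σ tᵢ·10^(Lᵢ/10)] with T = 6.2 h.
Σ tᵢ·10^(Lᵢ/10) = 1.3·10^(81/10) + 1.3·10^(78/10) + 3.6·10^(84/10) = 1.150e+09.
L_eq = 10·log₁₀(1.150e+09/6.2) = 82.68 dB(A).

83 dB(A)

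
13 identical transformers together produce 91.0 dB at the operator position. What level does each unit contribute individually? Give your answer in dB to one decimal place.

79.9 dB

For N identical incoherent sources L_total = L₁ + 10·log₁₀ N, so L₁ = 91.0 − 10·log₁₀(13) = 91.0 − 11.139.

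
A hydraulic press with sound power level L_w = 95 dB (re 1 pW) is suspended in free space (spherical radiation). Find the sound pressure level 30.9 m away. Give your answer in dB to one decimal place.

54.2 dB

L_p = L_w − 10·log₁₀(4π·r²) with r = 30.9 m.
4π·r² = 1.2e+04 m², 10·log₁₀ of that is 40.791 dB.
L_p = 95 − 40.791 = 54.21 dB.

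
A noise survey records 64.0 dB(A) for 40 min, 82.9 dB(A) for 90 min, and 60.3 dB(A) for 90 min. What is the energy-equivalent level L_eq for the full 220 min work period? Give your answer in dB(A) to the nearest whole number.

79 dB(A)

The energy average is taken in the linear domain: L_eq = 10·log₁₀[(Σ tᵢ·10^(Lᵢ/10))/T], T = 220 min.
Σ tᵢ·10^(Lᵢ/10) = 40·10^(64.0/10) + 90·10^(82.9/10) + 90·10^(60.3/10) = 1.775e+10.
L_eq = 10·log₁₀(1.775e+10/220) = 79.07 dB(A).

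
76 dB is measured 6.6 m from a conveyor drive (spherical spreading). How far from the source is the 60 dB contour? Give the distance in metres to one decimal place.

For a point source L₁ − L₂ = 20·log₁₀(r₂/r₁), so r₂ = r₁·10^((L₁−L₂)/20).
r₂ = 6.6·10^((76−60)/20) = 6.6·10^(16.0/20) = 41.64 m.

41.6 m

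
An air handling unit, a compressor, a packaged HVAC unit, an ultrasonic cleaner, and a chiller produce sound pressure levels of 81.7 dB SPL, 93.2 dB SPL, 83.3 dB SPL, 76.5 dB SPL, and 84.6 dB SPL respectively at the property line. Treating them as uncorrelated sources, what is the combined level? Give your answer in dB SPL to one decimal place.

94.4 dB SPL

Incoherent sources combine by intensity addition: L_total = 10·log₁₀(Σ 10^(L_i/10)).
Σ 10^(L/10) = 10^(81.7/10) + 10^(93.2/10) + 10^(83.3/10) + 10^(76.5/10) + 10^(84.6/10) = 2.784e+09.
L_total = 10·log₁₀(2.784e+09) = 94.45 dB SPL.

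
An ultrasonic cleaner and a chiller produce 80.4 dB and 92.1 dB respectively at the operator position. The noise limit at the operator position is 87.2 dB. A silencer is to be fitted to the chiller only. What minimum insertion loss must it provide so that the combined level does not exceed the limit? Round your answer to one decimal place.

5.9 dB

Fixed contribution from the other source: Σ 10^(L/10) = 10^(80.4/10) = 1.096e+08 (80.40 dB).
To meet 87.2 dB overall, the treated chiller may contribute at most 10^(87.2/10) − 1.096e+08 = 4.152e+08, i.e. 86.18 dB.
So the chiller must be reduced from 92.1 to 86.18 dB: IL = 5.92 dB.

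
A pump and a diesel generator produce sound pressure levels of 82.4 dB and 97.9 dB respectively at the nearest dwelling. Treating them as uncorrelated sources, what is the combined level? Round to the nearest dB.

98 dB

For uncorrelated sources the intensities add, so convert each level to linear form, sum, and take 10·log₁₀ of the total.
Σ 10^(L/10) = 10^(82.4/10) + 10^(97.9/10) = 6.340e+09.
L_total = 10·log₁₀(6.340e+09) = 98.02 dB.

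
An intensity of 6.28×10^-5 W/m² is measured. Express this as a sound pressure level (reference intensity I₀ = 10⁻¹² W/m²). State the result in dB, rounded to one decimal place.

78.0 dB

Dividing by I₀ shifts the exponent by 12: I/I₀ = 6.28×10^7.
L = 10·(0.7980 + 7) = 77.98 dB.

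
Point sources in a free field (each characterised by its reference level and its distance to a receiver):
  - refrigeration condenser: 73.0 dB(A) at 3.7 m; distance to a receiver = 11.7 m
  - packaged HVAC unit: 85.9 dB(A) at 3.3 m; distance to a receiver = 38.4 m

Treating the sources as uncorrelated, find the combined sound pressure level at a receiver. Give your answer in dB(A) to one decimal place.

66.9 dB(A)

First find each source's level at the receiver (point-source: −20·log₁₀(r/r_ref)), then combine on an intensity basis.
refrigeration condenser: 73.0 − 20·log₁₀(11.7/3.7) = 73.0 − 10.00 = 63.00 dB(A).
packaged HVAC unit: 85.9 − 20·log₁₀(38.4/3.3) = 85.9 − 21.32 = 64.58 dB(A).
Σ 10^(L/10) = 4.869e+06 → L_total = 10·log₁₀(4.869e+06) = 66.87 dB(A).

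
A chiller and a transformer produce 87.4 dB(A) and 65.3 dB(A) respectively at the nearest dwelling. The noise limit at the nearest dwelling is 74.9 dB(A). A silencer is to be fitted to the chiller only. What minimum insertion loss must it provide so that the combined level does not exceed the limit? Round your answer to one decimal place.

13.0 dB

Fixed contribution from the other source: Σ 10^(L/10) = 10^(65.3/10) = 3.388e+06 (65.30 dB(A)).
To meet 74.9 dB(A) overall, the treated chiller may contribute at most 10^(74.9/10) − 3.388e+06 = 2.751e+07, i.e. 74.40 dB(A).
So the chiller must be reduced from 87.4 to 74.40 dB(A): IL = 13.00 dB.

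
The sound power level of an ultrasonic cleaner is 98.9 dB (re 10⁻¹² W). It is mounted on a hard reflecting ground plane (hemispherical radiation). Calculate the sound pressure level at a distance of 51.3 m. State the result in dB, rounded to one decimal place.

56.7 dB

The power spreads over a hemisphere of area 2π·r², so L_p = L_w − 10·log₁₀(2π·r²).
2π·r² = 1.654e+04 m², 10·log₁₀ of that is 42.184 dB.
L_p = 98.9 − 42.184 = 56.72 dB.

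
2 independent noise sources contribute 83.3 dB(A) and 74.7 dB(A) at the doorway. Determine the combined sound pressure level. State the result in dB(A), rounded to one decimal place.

83.9 dB(A)

For uncorrelated sources the intensities add, so convert each level to linear form, sum, and take 10·log₁₀ of the total.
Σ 10^(L/10) = 10^(83.3/10) + 10^(74.7/10) = 2.433e+08.
L_total = 10·log₁₀(2.433e+08) = 83.86 dB(A).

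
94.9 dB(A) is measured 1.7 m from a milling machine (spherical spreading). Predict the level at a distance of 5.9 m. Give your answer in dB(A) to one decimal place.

Point-source attenuation: ΔL = 20·log₁₀(r₂/r₁) = 20·log₁₀(5.9/1.7) = 10.808 dB.
L₂ = 94.9 − 20·log₁₀(5.9/1.7) = 94.9 − 10.808 = 84.09 dB(A).

84.1 dB(A)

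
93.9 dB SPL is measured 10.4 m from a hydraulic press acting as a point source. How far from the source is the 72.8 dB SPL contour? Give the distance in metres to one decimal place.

118.0 m

For a point source L₁ − L₂ = 20·log₁₀(r₂/r₁), so r₂ = r₁·10^((L₁−L₂)/20).
r₂ = 10.4·10^((93.9−72.8)/20) = 10.4·10^(21.1/20) = 118.04 m.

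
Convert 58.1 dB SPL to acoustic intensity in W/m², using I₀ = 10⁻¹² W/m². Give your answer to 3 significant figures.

L = 10·log₁₀(I/I₀) ⇒ I = I₀·10^(L/10) = 10⁻¹² × 10^5.81.

6.46e-07 W/m²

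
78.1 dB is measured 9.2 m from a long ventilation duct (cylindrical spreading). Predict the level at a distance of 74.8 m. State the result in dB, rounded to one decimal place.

69.0 dB

Line-source attenuation: ΔL = 10·log₁₀(r₂/r₁) = 10·log₁₀(74.8/9.2) = 9.101 dB.
L₂ = 78.1 − 10·log₁₀(74.8/9.2) = 78.1 − 9.101 = 69.00 dB.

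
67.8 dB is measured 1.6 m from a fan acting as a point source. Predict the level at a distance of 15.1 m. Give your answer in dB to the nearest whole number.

For a point source, L₂ = L₁ − 20·log₁₀(r₂/r₁).
L₂ = 67.8 − 20·log₁₀(15.1/1.6) = 67.8 − 19.497 = 48.30 dB.

48 dB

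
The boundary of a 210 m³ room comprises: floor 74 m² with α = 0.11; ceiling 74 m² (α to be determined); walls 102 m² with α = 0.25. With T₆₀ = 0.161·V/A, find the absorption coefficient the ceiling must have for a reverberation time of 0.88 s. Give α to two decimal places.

0.06

From T₆₀ = 0.161·V/A, the target T₆₀ = 0.88 s needs A = 0.161·210/0.88 = 38.42 m².
Absorption from the other surfaces = 74·0.11 + 102·0.25 = 33.64 m², so the ceiling must supply 4.78 m² over 74 m².
α = 4.78/74 = 0.065.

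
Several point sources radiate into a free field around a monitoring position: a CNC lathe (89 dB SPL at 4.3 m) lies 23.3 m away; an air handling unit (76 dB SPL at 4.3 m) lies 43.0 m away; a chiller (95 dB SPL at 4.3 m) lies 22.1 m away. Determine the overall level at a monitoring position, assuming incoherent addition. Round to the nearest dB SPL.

Apply inverse-square spreading to bring every level to the receiver, then sum 10^(L/10).
CNC lathe: 89 − 20·log₁₀(23.3/4.3) = 89 − 14.68 = 74.32 dB SPL.
air handling unit: 76 − 20·log₁₀(43.0/4.3) = 76 − 20.00 = 56.00 dB SPL.
chiller: 95 − 20·log₁₀(22.1/4.3) = 95 − 14.22 = 80.78 dB SPL.
Σ 10^(L/10) = 1.472e+08 → L_total = 10·log₁₀(1.472e+08) = 81.68 dB SPL.

82 dB SPL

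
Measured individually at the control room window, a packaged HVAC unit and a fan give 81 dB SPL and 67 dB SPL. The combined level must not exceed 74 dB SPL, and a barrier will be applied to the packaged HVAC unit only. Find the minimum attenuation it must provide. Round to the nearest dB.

Everything except the packaged HVAC unit sums to 10^(67/10) = 5.012e+06 in linear terms, 67.00 dB SPL.
The limit corresponds to 10^(74/10) = 2.512e+07; subtracting the fixed part leaves 2.011e+07 for the packaged HVAC unit, i.e. 73.03 dB SPL.
Required insertion loss = 81 − 73.03 = 7.97 dB.

8 dB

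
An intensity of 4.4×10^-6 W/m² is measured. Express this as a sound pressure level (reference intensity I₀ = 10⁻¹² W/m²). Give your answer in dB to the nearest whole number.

66 dB

Dividing by I₀ shifts the exponent by 12: I/I₀ = 4.4×10^6.
L = 10·(0.6435 + 6) = 66.43 dB.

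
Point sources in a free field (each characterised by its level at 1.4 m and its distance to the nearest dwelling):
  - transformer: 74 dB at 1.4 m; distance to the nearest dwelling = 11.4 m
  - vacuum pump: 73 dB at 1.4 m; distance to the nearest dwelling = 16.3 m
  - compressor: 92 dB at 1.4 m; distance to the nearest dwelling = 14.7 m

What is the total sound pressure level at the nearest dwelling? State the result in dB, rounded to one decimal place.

71.7 dB

First find each source's level at the receiver (point-source: −20·log₁₀(r/r_ref)), then combine on an intensity basis.
transformer: 74 − 20·log₁₀(11.4/1.4) = 74 − 18.22 = 55.78 dB.
vacuum pump: 73 − 20·log₁₀(16.3/1.4) = 73 − 21.32 = 51.68 dB.
compressor: 92 − 20·log₁₀(14.7/1.4) = 92 − 20.42 = 71.58 dB.
Σ 10^(L/10) = 1.490e+07 → L_total = 10·log₁₀(1.490e+07) = 71.73 dB.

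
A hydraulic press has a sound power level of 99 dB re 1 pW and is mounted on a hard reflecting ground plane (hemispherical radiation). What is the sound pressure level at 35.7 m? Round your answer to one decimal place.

60.0 dB

L_p = L_w − 10·log₁₀(2π·r²) with r = 35.7 m.
2π·r² = 8008 m², 10·log₁₀ of that is 39.035 dB.
L_p = 99 − 39.035 = 59.96 dB.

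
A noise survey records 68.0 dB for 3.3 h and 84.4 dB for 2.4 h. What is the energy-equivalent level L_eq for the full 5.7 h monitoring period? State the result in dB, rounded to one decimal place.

80.8 dB

L_eq = 10·log₁₀[(1/T)·Σ tᵢ·10^(Lᵢ/10)] with T = 5.7 h.
Σ tᵢ·10^(Lᵢ/10) = 3.3·10^(68.0/10) + 2.4·10^(84.4/10) = 6.818e+08.
L_eq = 10·log₁₀(6.818e+08/5.7) = 80.78 dB.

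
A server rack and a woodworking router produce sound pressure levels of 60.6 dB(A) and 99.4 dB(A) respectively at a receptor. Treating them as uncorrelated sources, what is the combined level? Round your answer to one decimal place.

For uncorrelated sources the intensities add, so convert each level to linear form, sum, and take 10·log₁₀ of the total.
Σ 10^(L/10) = 10^(60.6/10) + 10^(99.4/10) = 8.711e+09.
L_total = 10·log₁₀(8.711e+09) = 99.40 dB(A).

99.4 dB(A)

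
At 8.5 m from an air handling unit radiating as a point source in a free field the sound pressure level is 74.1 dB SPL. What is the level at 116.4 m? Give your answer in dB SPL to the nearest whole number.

Point-source attenuation: ΔL = 20·log₁₀(r₂/r₁) = 20·log₁₀(116.4/8.5) = 22.731 dB.
L₂ = 74.1 − 20·log₁₀(116.4/8.5) = 74.1 − 22.731 = 51.37 dB SPL.

51 dB SPL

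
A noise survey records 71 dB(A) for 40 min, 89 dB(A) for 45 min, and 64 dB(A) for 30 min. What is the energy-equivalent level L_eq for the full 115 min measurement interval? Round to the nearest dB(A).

Weight each interval's intensity by its duration and average over T = 115 min:
Σ tᵢ·10^(Lᵢ/10) = 40·10^(71/10) + 45·10^(89/10) + 30·10^(64/10) = 3.632e+10.
L_eq = 10·log₁₀(3.632e+10/115) = 84.99 dB(A).

85 dB(A)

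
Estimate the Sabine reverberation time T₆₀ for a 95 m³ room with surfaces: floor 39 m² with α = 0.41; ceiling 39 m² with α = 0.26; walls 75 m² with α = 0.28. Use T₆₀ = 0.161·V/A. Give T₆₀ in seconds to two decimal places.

A = Σ Sᵢαᵢ = 39·0.41 + 39·0.26 + 75·0.28 = 47.13 m².
T₆₀ = 0.161 × 95 / 47.13 = 0.325 s.

0.32 s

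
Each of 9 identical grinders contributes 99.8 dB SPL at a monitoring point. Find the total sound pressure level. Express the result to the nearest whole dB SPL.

N identical incoherent sources raise the level by 10·log₁₀ N.
L_total = 99.8 + 10·log₁₀(9) = 99.8 + 9.542 = 109.34 dB SPL.

109 dB SPL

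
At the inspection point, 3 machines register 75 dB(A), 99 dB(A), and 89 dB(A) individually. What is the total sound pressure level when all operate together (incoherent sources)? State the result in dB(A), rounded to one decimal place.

99.4 dB(A)

For uncorrelated sources the intensities add, so convert each level to linear form, sum, and take 10·log₁₀ of the total.
Σ 10^(L/10) = 10^(75/10) + 10^(99/10) + 10^(89/10) = 8.769e+09.
L_total = 10·log₁₀(8.769e+09) = 99.43 dB(A).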